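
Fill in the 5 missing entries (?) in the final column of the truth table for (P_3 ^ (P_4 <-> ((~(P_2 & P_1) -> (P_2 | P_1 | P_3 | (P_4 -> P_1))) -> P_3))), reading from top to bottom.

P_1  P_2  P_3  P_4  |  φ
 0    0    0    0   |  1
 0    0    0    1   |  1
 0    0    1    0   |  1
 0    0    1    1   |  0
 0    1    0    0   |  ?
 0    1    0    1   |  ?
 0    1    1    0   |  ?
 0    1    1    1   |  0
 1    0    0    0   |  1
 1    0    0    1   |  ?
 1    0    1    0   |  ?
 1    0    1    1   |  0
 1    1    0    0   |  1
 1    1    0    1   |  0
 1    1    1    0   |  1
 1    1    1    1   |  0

1, 0, 1, 0, 1

Row P_1=0, P_2=1, P_3=0, P_4=0: (P_4 <-> ((~(P_2 & P_1) -> (P_2 | P_1 | P_3 | (P_4 -> P_1))) -> P_3)) = 1, so the formula = 1.
Row P_1=0, P_2=1, P_3=0, P_4=1: (P_4 <-> ((~(P_2 & P_1) -> (P_2 | P_1 | P_3 | (P_4 -> P_1))) -> P_3)) = 0, so the formula = 0.
Row P_1=0, P_2=1, P_3=1, P_4=0: (P_4 <-> ((~(P_2 & P_1) -> (P_2 | P_1 | P_3 | (P_4 -> P_1))) -> P_3)) = 0, so the formula = 1.
Row P_1=1, P_2=0, P_3=0, P_4=1: (P_4 <-> ((~(P_2 & P_1) -> (P_2 | P_1 | P_3 | (P_4 -> P_1))) -> P_3)) = 0, so the formula = 0.
Row P_1=1, P_2=0, P_3=1, P_4=0: (P_4 <-> ((~(P_2 & P_1) -> (P_2 | P_1 | P_3 | (P_4 -> P_1))) -> P_3)) = 0, so the formula = 1.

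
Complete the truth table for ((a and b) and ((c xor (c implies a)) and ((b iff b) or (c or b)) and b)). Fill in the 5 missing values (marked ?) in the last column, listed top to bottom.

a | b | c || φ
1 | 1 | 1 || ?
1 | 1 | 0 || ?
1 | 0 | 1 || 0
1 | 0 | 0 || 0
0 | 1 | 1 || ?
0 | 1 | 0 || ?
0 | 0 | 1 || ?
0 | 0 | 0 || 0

Row a=1, b=1, c=1: (a and b) = 1, ((c xor (c implies a)) and ((b iff b) or (c or b)) and b) = 0, so the formula = 0.
Row a=1, b=1, c=0: (a and b) = 1, ((c xor (c implies a)) and ((b iff b) or (c or b)) and b) = 1, so the formula = 1.
Row a=0, b=1, c=1: (a and b) = 0, ((c xor (c implies a)) and ((b iff b) or (c or b)) and b) = 1, so the formula = 0.
Row a=0, b=1, c=0: (a and b) = 0, ((c xor (c implies a)) and ((b iff b) or (c or b)) and b) = 1, so the formula = 0.
Row a=0, b=0, c=1: (a and b) = 0, ((c xor (c implies a)) and ((b iff b) or (c or b)) and b) = 0, so the formula = 0.

0, 1, 0, 0, 0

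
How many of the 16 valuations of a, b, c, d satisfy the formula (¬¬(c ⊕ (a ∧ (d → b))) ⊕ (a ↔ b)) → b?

a  b  c  d  |  (d → b)  (a ∧ (d → b))  (c ⊕ (a ∧ (d → b)))  ¬(c ⊕ (a ∧ (d → b)))  ¬¬(c ⊕ (a ∧ (d → b)))  (a ↔ b)  φ
T  T  T  T  |     T           T                 F                    T                      F               T     T
T  T  T  F  |     T           T                 F                    T                      F               T     T
T  T  F  T  |     T           T                 T                    F                      T               T     T
T  T  F  F  |     T           T                 T                    F                      T               T     T
T  F  T  T  |     F           F                 T                    F                      T               F     F
T  F  T  F  |     T           T                 F                    T                      F               F     T
T  F  F  T  |     F           F                 F                    T                      F               F     T
T  F  F  F  |     T           T                 T                    F                      T               F     F
F  T  T  T  |     T           F                 T                    F                      T               F     T
F  T  T  F  |     T           F                 T                    F                      T               F     T
F  T  F  T  |     T           F                 F                    T                      F               F     T
F  T  F  F  |     T           F                 F                    T                      F               F     T
F  F  T  T  |     F           F                 T                    F                      T               T     T
F  F  T  F  |     T           F                 T                    F                      T               T     T
F  F  F  T  |     F           F                 F                    T                      F               T     F
F  F  F  F  |     T           F                 F                    T                      F               T     F
The formula is true on 12 of the 16 rows.

12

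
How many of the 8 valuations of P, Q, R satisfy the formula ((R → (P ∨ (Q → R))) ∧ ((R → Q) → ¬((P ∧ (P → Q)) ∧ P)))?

P | Q | R | (Q → R) | (P ∨ (Q → R)) | (R → (P ∨ (Q → R))) | (R → Q) | (P → Q) | (P ∧ (P → Q)) | ((P ∧ (P → Q)) ∧ P) | ¬((P ∧ (P → Q)) ∧ P) | φ
- | - | - | ------- | ------------- | ------------------- | ------- | ------- | ------------- | ------------------- | -------------------- | -
F | F | F |    T    |       T       |          T          |    T    |    T    |       F       |          F          |          T           | T
F | F | T |    T    |       T       |          T          |    F    |    T    |       F       |          F          |          T           | T
F | T | F |    F    |       F       |          T          |    T    |    T    |       F       |          F          |          T           | T
F | T | T |    T    |       T       |          T          |    T    |    T    |       F       |          F          |          T           | T
T | F | F |    T    |       T       |          T          |    T    |    F    |       F       |          F          |          T           | T
T | F | T |    T    |       T       |          T          |    F    |    F    |       F       |          F          |          T           | T
T | T | F |    F    |       T       |          T          |    T    |    T    |       T       |          T          |          F           | F
T | T | T |    T    |       T       |          T          |    T    |    T    |       T       |          T          |          F           | F
The formula is true on 6 of the 8 rows.

6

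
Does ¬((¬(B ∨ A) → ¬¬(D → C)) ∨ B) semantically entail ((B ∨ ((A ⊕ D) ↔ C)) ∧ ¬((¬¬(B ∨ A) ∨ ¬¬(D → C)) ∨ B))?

no

A | B | C | D | φ | ψ
- | - | - | - | - | -
F | F | F | F | F | F
F | F | F | T | T | F
F | F | T | F | F | F
F | F | T | T | F | F
F | T | F | F | F | F
F | T | F | T | F | F
F | T | T | F | F | F
F | T | T | T | F | F
T | F | F | F | F | F
T | F | F | T | F | F
T | F | T | F | F | F
T | F | T | T | F | F
T | T | F | F | F | F
T | T | F | T | F | F
T | T | T | F | F | F
T | T | T | T | F | F
At A=F, B=F, C=F, D=T we have φ true but ψ false, so φ does not entail ψ.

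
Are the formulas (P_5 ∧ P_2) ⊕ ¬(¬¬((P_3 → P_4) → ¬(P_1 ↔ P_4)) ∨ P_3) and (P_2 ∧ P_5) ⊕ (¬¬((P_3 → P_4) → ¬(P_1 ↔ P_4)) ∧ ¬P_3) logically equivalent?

not equivalent

P_1  P_2  P_3  P_4  P_5  |  φ  ψ
 0    0    0    0    0   |  1  0
 0    0    0    0    1   |  1  0
 0    0    0    1    0   |  0  1
 0    0    0    1    1   |  0  1
 0    0    1    0    0   |  0  0
 0    0    1    0    1   |  0  0
 0    0    1    1    0   |  0  0
 0    0    1    1    1   |  0  0
 0    1    0    0    0   |  1  0
 0    1    0    0    1   |  0  1
 0    1    0    1    0   |  0  1
 0    1    0    1    1   |  1  0
 0    1    1    0    0   |  0  0
 0    1    1    0    1   |  1  1
 0    1    1    1    0   |  0  0
 0    1    1    1    1   |  1  1
 1    0    0    0    0   |  0  1
 1    0    0    0    1   |  0  1
 1    0    0    1    0   |  1  0
 1    0    0    1    1   |  1  0
 1    0    1    0    0   |  0  0
 1    0    1    0    1   |  0  0
 1    0    1    1    0   |  0  0
 1    0    1    1    1   |  0  0
 1    1    0    0    0   |  0  1
 1    1    0    0    1   |  1  0
 1    1    0    1    0   |  1  0
 1    1    0    1    1   |  0  1
 1    1    1    0    0   |  0  0
 1    1    1    0    1   |  1  1
 1    1    1    1    0   |  0  0
 1    1    1    1    1   |  1  1
The columns differ at P_1=0, P_2=0, P_3=0, P_4=0, P_5=0 (φ=1, ψ=0), so they are not equivalent.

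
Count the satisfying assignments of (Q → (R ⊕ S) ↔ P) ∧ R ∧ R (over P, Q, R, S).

P | Q | R | S || (R ⊕ S) | (Q → (R ⊕ S)) | ((Q → (R ⊕ S)) ↔ P) | (R ∧ R) | (((Q → (R ⊕ S)) ↔ P) ∧ (R ∧ R))
T | T | T | T ||    F    |       F       |          F          |    T    |                F               
T | T | T | F ||    T    |       T       |          T          |    T    |                T               
T | T | F | T ||    T    |       T       |          T          |    F    |                F               
T | T | F | F ||    F    |       F       |          F          |    F    |                F               
T | F | T | T ||    F    |       T       |          T          |    T    |                T               
T | F | T | F ||    T    |       T       |          T          |    T    |                T               
T | F | F | T ||    T    |       T       |          T          |    F    |                F               
T | F | F | F ||    F    |       T       |          T          |    F    |                F               
F | T | T | T ||    F    |       F       |          T          |    T    |                T               
F | T | T | F ||    T    |       T       |          F          |    T    |                F               
F | T | F | T ||    T    |       T       |          F          |    F    |                F               
F | T | F | F ||    F    |       F       |          T          |    F    |                F               
F | F | T | T ||    F    |       T       |          F          |    T    |                F               
F | F | T | F ||    T    |       T       |          F          |    T    |                F               
F | F | F | T ||    T    |       T       |          F          |    F    |                F               
F | F | F | F ||    F    |       T       |          F          |    F    |                F               
The formula is true on 4 of the 16 rows.

4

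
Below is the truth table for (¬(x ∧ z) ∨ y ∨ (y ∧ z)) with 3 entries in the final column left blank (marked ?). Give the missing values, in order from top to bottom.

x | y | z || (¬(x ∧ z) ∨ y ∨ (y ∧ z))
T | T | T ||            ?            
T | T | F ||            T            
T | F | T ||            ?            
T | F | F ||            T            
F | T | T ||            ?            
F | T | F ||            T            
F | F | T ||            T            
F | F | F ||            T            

Row x=T, y=T, z=T: ¬(x ∧ z) = F, (y ∧ z) = T, so (¬(x ∧ z) ∨ y ∨ (y ∧ z)) = T.
Row x=T, y=F, z=T: ¬(x ∧ z) = F, (y ∧ z) = F, so (¬(x ∧ z) ∨ y ∨ (y ∧ z)) = F.
Row x=F, y=T, z=T: ¬(x ∧ z) = T, (y ∧ z) = T, so (¬(x ∧ z) ∨ y ∨ (y ∧ z)) = T.

T, F, T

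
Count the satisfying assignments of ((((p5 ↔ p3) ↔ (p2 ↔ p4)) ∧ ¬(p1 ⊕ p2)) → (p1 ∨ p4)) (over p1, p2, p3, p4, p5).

p1  p2  p3  p4  p5  |  φ
T   T   T   T   T   |  T
T   T   T   T   F   |  T
T   T   T   F   T   |  T
T   T   T   F   F   |  T
T   T   F   T   T   |  T
T   T   F   T   F   |  T
T   T   F   F   T   |  T
T   T   F   F   F   |  T
T   F   T   T   T   |  T
T   F   T   T   F   |  T
T   F   T   F   T   |  T
T   F   T   F   F   |  T
T   F   F   T   T   |  T
T   F   F   T   F   |  T
T   F   F   F   T   |  T
T   F   F   F   F   |  T
F   T   T   T   T   |  T
F   T   T   T   F   |  T
F   T   T   F   T   |  T
F   T   T   F   F   |  T
F   T   F   T   T   |  T
F   T   F   T   F   |  T
F   T   F   F   T   |  T
F   T   F   F   F   |  T
F   F   T   T   T   |  T
F   F   T   T   F   |  T
F   F   T   F   T   |  F
F   F   T   F   F   |  T
F   F   F   T   T   |  T
F   F   F   T   F   |  T
F   F   F   F   T   |  T
F   F   F   F   F   |  F
The formula is true on 30 of the 32 rows.

30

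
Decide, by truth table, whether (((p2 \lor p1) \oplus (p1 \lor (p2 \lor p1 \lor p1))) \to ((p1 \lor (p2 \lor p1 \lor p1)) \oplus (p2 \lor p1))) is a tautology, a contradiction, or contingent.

tautology

p1  p2  |  φ
0   0   |  1
0   1   |  1
1   0   |  1
1   1   |  1
Every row is 1, so the formula is a tautology.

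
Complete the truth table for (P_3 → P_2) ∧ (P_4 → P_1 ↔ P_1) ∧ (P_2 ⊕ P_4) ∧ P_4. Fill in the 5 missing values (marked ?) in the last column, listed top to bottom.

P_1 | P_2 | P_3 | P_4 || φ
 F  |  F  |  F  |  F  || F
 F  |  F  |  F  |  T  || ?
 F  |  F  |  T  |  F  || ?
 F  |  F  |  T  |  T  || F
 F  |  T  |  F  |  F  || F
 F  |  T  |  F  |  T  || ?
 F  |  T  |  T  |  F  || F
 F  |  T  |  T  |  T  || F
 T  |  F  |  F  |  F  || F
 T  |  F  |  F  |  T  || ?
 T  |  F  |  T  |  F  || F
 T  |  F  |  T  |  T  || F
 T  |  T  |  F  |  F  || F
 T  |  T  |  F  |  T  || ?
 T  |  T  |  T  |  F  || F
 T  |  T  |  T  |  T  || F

Row P_1=F, P_2=F, P_3=F, P_4=T: (P_3 → P_2) = T, (P_4 → P_1 ↔ P_1) = T, (P_2 ⊕ P_4) = T, so the formula = T.
Row P_1=F, P_2=F, P_3=T, P_4=F: (P_3 → P_2) = F, (P_4 → P_1 ↔ P_1) = F, (P_2 ⊕ P_4) = F, so the formula = F.
Row P_1=F, P_2=T, P_3=F, P_4=T: (P_3 → P_2) = T, (P_4 → P_1 ↔ P_1) = T, (P_2 ⊕ P_4) = F, so the formula = F.
Row P_1=T, P_2=F, P_3=F, P_4=T: (P_3 → P_2) = T, (P_4 → P_1 ↔ P_1) = T, (P_2 ⊕ P_4) = T, so the formula = T.
Row P_1=T, P_2=T, P_3=F, P_4=T: (P_3 → P_2) = T, (P_4 → P_1 ↔ P_1) = T, (P_2 ⊕ P_4) = F, so the formula = F.

T, F, F, T, F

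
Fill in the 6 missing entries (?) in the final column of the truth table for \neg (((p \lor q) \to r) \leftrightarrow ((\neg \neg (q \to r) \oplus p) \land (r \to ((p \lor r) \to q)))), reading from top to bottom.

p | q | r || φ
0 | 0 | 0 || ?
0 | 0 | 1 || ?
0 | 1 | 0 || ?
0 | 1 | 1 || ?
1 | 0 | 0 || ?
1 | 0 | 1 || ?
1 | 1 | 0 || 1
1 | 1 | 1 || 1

Row 1: ((p \lor q) \to r) = 1, ((\neg \neg (q \to r) \oplus p) \land (r \to ((p \lor r) \to q))) = 1, (((p \lor q) \to r) \leftrightarrow ((\neg \neg (q \to r) \oplus p) \land (r \to ((p \lor r) \to q)))) = 1, so the formula = 0.
Row 2: ((p \lor q) \to r) = 1, ((\neg \neg (q \to r) \oplus p) \land (r \to ((p \lor r) \to q))) = 0, (((p \lor q) \to r) \leftrightarrow ((\neg \neg (q \to r) \oplus p) \land (r \to ((p \lor r) \to q)))) = 0, so the formula = 1.
Row 3: ((p \lor q) \to r) = 0, ((\neg \neg (q \to r) \oplus p) \land (r \to ((p \lor r) \to q))) = 0, (((p \lor q) \to r) \leftrightarrow ((\neg \neg (q \to r) \oplus p) \land (r \to ((p \lor r) \to q)))) = 1, so the formula = 0.
Row 4: ((p \lor q) \to r) = 1, ((\neg \neg (q \to r) \oplus p) \land (r \to ((p \lor r) \to q))) = 1, (((p \lor q) \to r) \leftrightarrow ((\neg \neg (q \to r) \oplus p) \land (r \to ((p \lor r) \to q)))) = 1, so the formula = 0.
Row 5: ((p \lor q) \to r) = 0, ((\neg \neg (q \to r) \oplus p) \land (r \to ((p \lor r) \to q))) = 0, (((p \lor q) \to r) \leftrightarrow ((\neg \neg (q \to r) \oplus p) \land (r \to ((p \lor r) \to q)))) = 1, so the formula = 0.
Row 6: ((p \lor q) \to r) = 1, ((\neg \neg (q \to r) \oplus p) \land (r \to ((p \lor r) \to q))) = 0, (((p \lor q) \to r) \leftrightarrow ((\neg \neg (q \to r) \oplus p) \land (r \to ((p \lor r) \to q)))) = 0, so the formula = 1.

0, 1, 0, 0, 0, 1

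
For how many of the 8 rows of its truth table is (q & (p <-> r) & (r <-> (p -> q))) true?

p | q | r || (p <-> r) | (p -> q) | (r <-> (p -> q)) | φ
T | T | T ||     T     |    T     |        T         | T
T | T | F ||     F     |    T     |        F         | F
T | F | T ||     T     |    F     |        F         | F
T | F | F ||     F     |    F     |        T         | F
F | T | T ||     F     |    T     |        T         | F
F | T | F ||     T     |    T     |        F         | F
F | F | T ||     F     |    T     |        T         | F
F | F | F ||     T     |    T     |        F         | F
The formula is true on 1 of the 8 rows.

1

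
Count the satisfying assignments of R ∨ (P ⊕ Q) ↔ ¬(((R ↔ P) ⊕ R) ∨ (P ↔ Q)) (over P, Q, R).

4

P | Q | R || (P ⊕ Q) | (R ∨ (P ⊕ Q)) | (R ↔ P) | ((R ↔ P) ⊕ R) | (P ↔ Q) | (((R ↔ P) ⊕ R) ∨ (P ↔ Q)) | ¬(((R ↔ P) ⊕ R) ∨ (P ↔ Q)) | φ
1 | 1 | 1 ||    0    |       1       |    1    |       0       |    1    |             1             |             0              | 0
1 | 1 | 0 ||    0    |       0       |    0    |       0       |    1    |             1             |             0              | 1
1 | 0 | 1 ||    1    |       1       |    1    |       0       |    0    |             0             |             1              | 1
1 | 0 | 0 ||    1    |       1       |    0    |       0       |    0    |             0             |             1              | 1
0 | 1 | 1 ||    1    |       1       |    0    |       1       |    0    |             1             |             0              | 0
0 | 1 | 0 ||    1    |       1       |    1    |       1       |    0    |             1             |             0              | 0
0 | 0 | 1 ||    0    |       1       |    0    |       1       |    1    |             1             |             0              | 0
0 | 0 | 0 ||    0    |       0       |    1    |       1       |    1    |             1             |             0              | 1
The formula is true on 4 of the 8 rows.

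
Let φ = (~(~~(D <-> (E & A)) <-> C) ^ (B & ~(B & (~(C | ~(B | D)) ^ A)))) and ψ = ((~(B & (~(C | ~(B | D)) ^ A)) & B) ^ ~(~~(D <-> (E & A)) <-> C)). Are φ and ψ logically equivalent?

A | B | C | D | E || φ | ψ
F | F | F | F | F || T | T
F | F | F | F | T || T | T
F | F | F | T | F || F | F
F | F | F | T | T || F | F
F | F | T | F | F || F | F
F | F | T | F | T || F | F
F | F | T | T | F || T | T
F | F | T | T | T || T | T
F | T | F | F | F || T | T
F | T | F | F | T || T | T
F | T | F | T | F || F | F
F | T | F | T | T || F | F
F | T | T | F | F || T | T
F | T | T | F | T || T | T
F | T | T | T | F || F | F
F | T | T | T | T || F | F
T | F | F | F | F || T | T
T | F | F | F | T || F | F
T | F | F | T | F || F | F
T | F | F | T | T || T | T
T | F | T | F | F || F | F
T | F | T | F | T || T | T
T | F | T | T | F || T | T
T | F | T | T | T || F | F
T | T | F | F | F || F | F
T | T | F | F | T || T | T
T | T | F | T | F || T | T
T | T | F | T | T || F | F
T | T | T | F | F || F | F
T | T | T | F | T || T | T
T | T | T | T | F || T | T
T | T | T | T | T || F | F
The columns for φ and ψ agree on every row, so they are logically equivalent.

equivalent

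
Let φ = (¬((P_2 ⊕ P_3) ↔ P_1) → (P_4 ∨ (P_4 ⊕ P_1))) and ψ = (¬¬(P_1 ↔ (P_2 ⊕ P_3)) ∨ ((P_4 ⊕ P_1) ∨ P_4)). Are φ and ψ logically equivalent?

equivalent

P_1 | P_2 | P_3 | P_4 || φ | ψ
 0  |  0  |  0  |  0  || 1 | 1
 0  |  0  |  0  |  1  || 1 | 1
 0  |  0  |  1  |  0  || 0 | 0
 0  |  0  |  1  |  1  || 1 | 1
 0  |  1  |  0  |  0  || 0 | 0
 0  |  1  |  0  |  1  || 1 | 1
 0  |  1  |  1  |  0  || 1 | 1
 0  |  1  |  1  |  1  || 1 | 1
 1  |  0  |  0  |  0  || 1 | 1
 1  |  0  |  0  |  1  || 1 | 1
 1  |  0  |  1  |  0  || 1 | 1
 1  |  0  |  1  |  1  || 1 | 1
 1  |  1  |  0  |  0  || 1 | 1
 1  |  1  |  0  |  1  || 1 | 1
 1  |  1  |  1  |  0  || 1 | 1
 1  |  1  |  1  |  1  || 1 | 1
The columns for φ and ψ agree on every row, so they are logically equivalent.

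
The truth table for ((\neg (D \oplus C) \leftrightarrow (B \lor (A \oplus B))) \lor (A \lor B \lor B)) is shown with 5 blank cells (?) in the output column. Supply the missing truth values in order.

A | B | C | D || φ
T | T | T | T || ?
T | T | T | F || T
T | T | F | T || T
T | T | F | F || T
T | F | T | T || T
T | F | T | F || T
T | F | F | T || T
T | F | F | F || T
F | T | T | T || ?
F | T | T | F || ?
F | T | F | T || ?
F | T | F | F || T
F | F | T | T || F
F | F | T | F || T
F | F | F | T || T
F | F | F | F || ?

T, T, T, T, F

Row A=T, B=T, C=T, D=T: (\neg (D \oplus C) \leftrightarrow (B \lor (A \oplus B))) = T, (A \lor B \lor B) = T, so the formula = T.
Row A=F, B=T, C=T, D=T: (\neg (D \oplus C) \leftrightarrow (B \lor (A \oplus B))) = T, (A \lor B \lor B) = T, so the formula = T.
Row A=F, B=T, C=T, D=F: (\neg (D \oplus C) \leftrightarrow (B \lor (A \oplus B))) = F, (A \lor B \lor B) = T, so the formula = T.
Row A=F, B=T, C=F, D=T: (\neg (D \oplus C) \leftrightarrow (B \lor (A \oplus B))) = F, (A \lor B \lor B) = T, so the formula = T.
Row A=F, B=F, C=F, D=F: (\neg (D \oplus C) \leftrightarrow (B \lor (A \oplus B))) = F, (A \lor B \lor B) = F, so the formula = F.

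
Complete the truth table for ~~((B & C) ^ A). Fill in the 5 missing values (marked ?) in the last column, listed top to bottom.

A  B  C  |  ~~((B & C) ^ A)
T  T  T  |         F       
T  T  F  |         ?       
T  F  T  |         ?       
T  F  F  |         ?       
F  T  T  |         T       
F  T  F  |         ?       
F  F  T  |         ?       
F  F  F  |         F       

T, T, T, F, F

Row A=T, B=T, C=F: ((B & C) ^ A) = T, ~((B & C) ^ A) = F, so ~~((B & C) ^ A) = T.
Row A=T, B=F, C=T: ((B & C) ^ A) = T, ~((B & C) ^ A) = F, so ~~((B & C) ^ A) = T.
Row A=T, B=F, C=F: ((B & C) ^ A) = T, ~((B & C) ^ A) = F, so ~~((B & C) ^ A) = T.
Row A=F, B=T, C=F: ((B & C) ^ A) = F, ~((B & C) ^ A) = T, so ~~((B & C) ^ A) = F.
Row A=F, B=F, C=T: ((B & C) ^ A) = F, ~((B & C) ^ A) = T, so ~~((B & C) ^ A) = F.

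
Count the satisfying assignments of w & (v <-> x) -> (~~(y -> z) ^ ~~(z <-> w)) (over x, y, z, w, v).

x | y | z | w | v || φ
T | T | T | T | T || F
T | T | T | T | F || T
T | T | T | F | T || T
T | T | T | F | F || T
T | T | F | T | T || F
T | T | F | T | F || T
T | T | F | F | T || T
T | T | F | F | F || T
T | F | T | T | T || F
T | F | T | T | F || T
T | F | T | F | T || T
T | F | T | F | F || T
T | F | F | T | T || T
T | F | F | T | F || T
T | F | F | F | T || T
T | F | F | F | F || T
F | T | T | T | T || T
F | T | T | T | F || F
F | T | T | F | T || T
F | T | T | F | F || T
F | T | F | T | T || T
F | T | F | T | F || F
F | T | F | F | T || T
F | T | F | F | F || T
F | F | T | T | T || T
F | F | T | T | F || F
F | F | T | F | T || T
F | F | T | F | F || T
F | F | F | T | T || T
F | F | F | T | F || T
F | F | F | F | T || T
F | F | F | F | F || T
The formula is true on 26 of the 32 rows.

26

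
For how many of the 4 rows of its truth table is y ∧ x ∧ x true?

x | y || (y ∧ x ∧ x)
T | T ||      T     
T | F ||      F     
F | T ||      F     
F | F ||      F     
The formula is true on 1 of the 4 rows.

1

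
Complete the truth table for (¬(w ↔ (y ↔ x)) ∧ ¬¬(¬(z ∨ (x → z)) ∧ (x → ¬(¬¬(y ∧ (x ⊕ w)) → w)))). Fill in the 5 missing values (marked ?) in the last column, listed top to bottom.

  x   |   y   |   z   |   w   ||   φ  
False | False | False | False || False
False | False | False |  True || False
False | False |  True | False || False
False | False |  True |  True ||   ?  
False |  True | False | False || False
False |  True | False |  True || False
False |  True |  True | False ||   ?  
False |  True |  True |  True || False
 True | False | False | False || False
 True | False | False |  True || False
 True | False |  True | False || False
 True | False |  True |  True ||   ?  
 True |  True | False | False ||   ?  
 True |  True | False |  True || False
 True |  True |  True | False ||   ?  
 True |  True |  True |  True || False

Row x=False, y=False, z=True, w=True: ¬(w ↔ (y ↔ x)) = False, ¬¬(¬(z ∨ (x → z)) ∧ (x → ¬(¬¬(y ∧ (x ⊕ w)) → w))) = False, so the formula = False.
Row x=False, y=True, z=True, w=False: ¬(w ↔ (y ↔ x)) = False, ¬¬(¬(z ∨ (x → z)) ∧ (x → ¬(¬¬(y ∧ (x ⊕ w)) → w))) = False, so the formula = False.
Row x=True, y=False, z=True, w=True: ¬(w ↔ (y ↔ x)) = True, ¬¬(¬(z ∨ (x → z)) ∧ (x → ¬(¬¬(y ∧ (x ⊕ w)) → w))) = False, so the formula = False.
Row x=True, y=True, z=False, w=False: ¬(w ↔ (y ↔ x)) = True, ¬¬(¬(z ∨ (x → z)) ∧ (x → ¬(¬¬(y ∧ (x ⊕ w)) → w))) = True, so the formula = True.
Row x=True, y=True, z=True, w=False: ¬(w ↔ (y ↔ x)) = True, ¬¬(¬(z ∨ (x → z)) ∧ (x → ¬(¬¬(y ∧ (x ⊕ w)) → w))) = False, so the formula = False.

False, False, False, True, False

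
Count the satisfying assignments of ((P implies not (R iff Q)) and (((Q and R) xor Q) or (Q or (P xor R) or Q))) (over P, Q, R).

4

P  Q  R  |  φ
1  1  1  |  0
1  1  0  |  1
1  0  1  |  0
1  0  0  |  0
0  1  1  |  1
0  1  0  |  1
0  0  1  |  1
0  0  0  |  0
The formula is true on 4 of the 8 rows.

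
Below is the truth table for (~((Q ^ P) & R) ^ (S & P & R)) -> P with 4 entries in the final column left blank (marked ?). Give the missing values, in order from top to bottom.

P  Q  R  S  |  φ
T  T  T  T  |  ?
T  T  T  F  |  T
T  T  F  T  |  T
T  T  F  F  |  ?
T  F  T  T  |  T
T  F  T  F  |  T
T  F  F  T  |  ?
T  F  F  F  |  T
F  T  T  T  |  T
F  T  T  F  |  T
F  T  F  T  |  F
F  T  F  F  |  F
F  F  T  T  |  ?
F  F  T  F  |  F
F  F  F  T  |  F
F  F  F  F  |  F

T, T, T, F

Row P=T, Q=T, R=T, S=T: (~((Q ^ P) & R) ^ (S & P & R)) = F, so the formula = T.
Row P=T, Q=T, R=F, S=F: (~((Q ^ P) & R) ^ (S & P & R)) = T, so the formula = T.
Row P=T, Q=F, R=F, S=T: (~((Q ^ P) & R) ^ (S & P & R)) = T, so the formula = T.
Row P=F, Q=F, R=T, S=T: (~((Q ^ P) & R) ^ (S & P & R)) = T, so the formula = F.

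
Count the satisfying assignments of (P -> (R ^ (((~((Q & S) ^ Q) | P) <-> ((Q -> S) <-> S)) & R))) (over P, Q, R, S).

P | Q | R | S || φ
1 | 1 | 1 | 1 || 0
1 | 1 | 1 | 0 || 0
1 | 1 | 0 | 1 || 0
1 | 1 | 0 | 0 || 0
1 | 0 | 1 | 1 || 0
1 | 0 | 1 | 0 || 1
1 | 0 | 0 | 1 || 0
1 | 0 | 0 | 0 || 0
0 | 1 | 1 | 1 || 1
0 | 1 | 1 | 0 || 1
0 | 1 | 0 | 1 || 1
0 | 1 | 0 | 0 || 1
0 | 0 | 1 | 1 || 1
0 | 0 | 1 | 0 || 1
0 | 0 | 0 | 1 || 1
0 | 0 | 0 | 0 || 1
The formula is true on 9 of the 16 rows.

9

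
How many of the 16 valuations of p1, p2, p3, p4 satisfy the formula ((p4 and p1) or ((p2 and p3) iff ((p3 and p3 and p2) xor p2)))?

p1 | p2 | p3 | p4 || φ
F  | F  | F  | F  || T
F  | F  | F  | T  || T
F  | F  | T  | F  || T
F  | F  | T  | T  || T
F  | T  | F  | F  || F
F  | T  | F  | T  || F
F  | T  | T  | F  || F
F  | T  | T  | T  || F
T  | F  | F  | F  || T
T  | F  | F  | T  || T
T  | F  | T  | F  || T
T  | F  | T  | T  || T
T  | T  | F  | F  || F
T  | T  | F  | T  || T
T  | T  | T  | F  || F
T  | T  | T  | T  || T
The formula is true on 10 of the 16 rows.

10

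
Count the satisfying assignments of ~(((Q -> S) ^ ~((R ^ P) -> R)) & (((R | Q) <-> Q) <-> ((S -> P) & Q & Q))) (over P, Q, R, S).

P  Q  R  S     (Q -> S)  (R ^ P)  ((R ^ P) -> R)  ~((R ^ P) -> R)  ((Q -> S) ^ ~((R ^ P) -> R))  (R | Q)  ((R | Q) <-> Q)  (S -> P)  ((S -> P) & Q & Q)  φ
1  1  1  1        1         0           1                0                      1                   1            1            1              1           0
1  1  1  0        0         0           1                0                      0                   1            1            1              1           1
1  1  0  1        1         1           0                1                      0                   1            1            1              1           1
1  1  0  0        0         1           0                1                      1                   1            1            1              1           0
1  0  1  1        1         0           1                0                      1                   1            0            1              0           0
1  0  1  0        1         0           1                0                      1                   1            0            1              0           0
1  0  0  1        1         1           0                1                      0                   0            1            1              0           1
1  0  0  0        1         1           0                1                      0                   0            1            1              0           1
0  1  1  1        1         1           1                0                      1                   1            1            0              0           1
0  1  1  0        0         1           1                0                      0                   1            1            1              1           1
0  1  0  1        1         0           1                0                      1                   1            1            0              0           1
0  1  0  0        0         0           1                0                      0                   1            1            1              1           1
0  0  1  1        1         1           1                0                      1                   1            0            0              0           0
0  0  1  0        1         1           1                0                      1                   1            0            1              0           0
0  0  0  1        1         0           1                0                      1                   0            1            0              0           1
0  0  0  0        1         0           1                0                      1                   0            1            1              0           1
The formula is true on 10 of the 16 rows.

10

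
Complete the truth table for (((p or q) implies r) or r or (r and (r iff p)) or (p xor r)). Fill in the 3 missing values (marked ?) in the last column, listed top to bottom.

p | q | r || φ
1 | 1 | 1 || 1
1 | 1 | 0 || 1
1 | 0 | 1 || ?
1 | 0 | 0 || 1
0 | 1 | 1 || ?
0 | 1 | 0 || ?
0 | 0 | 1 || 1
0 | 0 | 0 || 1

Row p=1, q=0, r=1: ((p or q) implies r) = 1, (r and (r iff p)) = 1, (p xor r) = 0, so the formula = 1.
Row p=0, q=1, r=1: ((p or q) implies r) = 1, (r and (r iff p)) = 0, (p xor r) = 1, so the formula = 1.
Row p=0, q=1, r=0: ((p or q) implies r) = 0, (r and (r iff p)) = 0, (p xor r) = 0, so the formula = 0.

1, 1, 0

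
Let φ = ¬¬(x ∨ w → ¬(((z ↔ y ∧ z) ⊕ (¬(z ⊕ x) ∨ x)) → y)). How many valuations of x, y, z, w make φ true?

6

x | y | z | w || (x ∨ w) | (y ∧ z) | (z ↔ (y ∧ z)) | (z ⊕ x) | ¬(z ⊕ x) | (¬(z ⊕ x) ∨ x) | φ
T | T | T | T ||    T    |    T    |       T       |    F    |    T     |       T        | F
T | T | T | F ||    T    |    T    |       T       |    F    |    T     |       T        | F
T | T | F | T ||    T    |    F    |       T       |    T    |    F     |       T        | F
T | T | F | F ||    T    |    F    |       T       |    T    |    F     |       T        | F
T | F | T | T ||    T    |    F    |       F       |    F    |    T     |       T        | T
T | F | T | F ||    T    |    F    |       F       |    F    |    T     |       T        | T
T | F | F | T ||    T    |    F    |       T       |    T    |    F     |       T        | F
T | F | F | F ||    T    |    F    |       T       |    T    |    F     |       T        | F
F | T | T | T ||    T    |    T    |       T       |    T    |    F     |       F        | F
F | T | T | F ||    F    |    T    |       T       |    T    |    F     |       F        | T
F | T | F | T ||    T    |    F    |       T       |    F    |    T     |       T        | F
F | T | F | F ||    F    |    F    |       T       |    F    |    T     |       T        | T
F | F | T | T ||    T    |    F    |       F       |    T    |    F     |       F        | F
F | F | T | F ||    F    |    F    |       F       |    T    |    F     |       F        | T
F | F | F | T ||    T    |    F    |       T       |    F    |    T     |       T        | F
F | F | F | F ||    F    |    F    |       T       |    F    |    T     |       T        | T
The formula is true on 6 of the 16 rows.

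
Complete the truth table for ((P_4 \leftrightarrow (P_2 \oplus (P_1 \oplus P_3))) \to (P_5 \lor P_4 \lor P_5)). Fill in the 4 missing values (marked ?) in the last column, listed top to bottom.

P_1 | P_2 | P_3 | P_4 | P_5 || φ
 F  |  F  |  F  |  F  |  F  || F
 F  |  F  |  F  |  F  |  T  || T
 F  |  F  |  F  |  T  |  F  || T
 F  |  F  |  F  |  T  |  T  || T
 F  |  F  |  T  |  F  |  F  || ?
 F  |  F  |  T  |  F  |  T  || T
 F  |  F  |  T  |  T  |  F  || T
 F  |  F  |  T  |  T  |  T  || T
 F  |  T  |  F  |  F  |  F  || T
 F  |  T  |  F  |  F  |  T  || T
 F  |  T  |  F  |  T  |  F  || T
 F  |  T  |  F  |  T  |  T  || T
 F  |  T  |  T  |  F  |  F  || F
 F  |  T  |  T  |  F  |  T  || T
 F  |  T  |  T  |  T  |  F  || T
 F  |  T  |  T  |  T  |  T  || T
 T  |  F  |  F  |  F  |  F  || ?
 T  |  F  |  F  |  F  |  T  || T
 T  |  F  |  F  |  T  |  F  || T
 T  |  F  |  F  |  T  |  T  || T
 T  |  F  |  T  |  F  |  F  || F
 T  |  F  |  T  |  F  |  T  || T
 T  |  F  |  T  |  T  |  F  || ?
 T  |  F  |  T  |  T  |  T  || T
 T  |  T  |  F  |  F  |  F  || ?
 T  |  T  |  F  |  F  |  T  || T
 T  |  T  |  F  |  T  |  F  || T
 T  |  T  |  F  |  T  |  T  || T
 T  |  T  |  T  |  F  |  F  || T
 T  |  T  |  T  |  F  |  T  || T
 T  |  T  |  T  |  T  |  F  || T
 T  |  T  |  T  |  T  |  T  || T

T, T, T, F

Row P_1=F, P_2=F, P_3=T, P_4=F, P_5=F: (P_4 \leftrightarrow (P_2 \oplus (P_1 \oplus P_3))) = F, (P_5 \lor P_4 \lor P_5) = F, so the formula = T.
Row P_1=T, P_2=F, P_3=F, P_4=F, P_5=F: (P_4 \leftrightarrow (P_2 \oplus (P_1 \oplus P_3))) = F, (P_5 \lor P_4 \lor P_5) = F, so the formula = T.
Row P_1=T, P_2=F, P_3=T, P_4=T, P_5=F: (P_4 \leftrightarrow (P_2 \oplus (P_1 \oplus P_3))) = F, (P_5 \lor P_4 \lor P_5) = T, so the formula = T.
Row P_1=T, P_2=T, P_3=F, P_4=F, P_5=F: (P_4 \leftrightarrow (P_2 \oplus (P_1 \oplus P_3))) = T, (P_5 \lor P_4 \lor P_5) = F, so the formula = F.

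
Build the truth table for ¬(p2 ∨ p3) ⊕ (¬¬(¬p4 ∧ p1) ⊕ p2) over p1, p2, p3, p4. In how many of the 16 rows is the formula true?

p1  p2  p3  p4  |  φ
1   1   1   1   |  1
1   1   1   0   |  0
1   1   0   1   |  1
1   1   0   0   |  0
1   0   1   1   |  0
1   0   1   0   |  1
1   0   0   1   |  1
1   0   0   0   |  0
0   1   1   1   |  1
0   1   1   0   |  1
0   1   0   1   |  1
0   1   0   0   |  1
0   0   1   1   |  0
0   0   1   0   |  0
0   0   0   1   |  1
0   0   0   0   |  1
The formula is true on 10 of the 16 rows.

10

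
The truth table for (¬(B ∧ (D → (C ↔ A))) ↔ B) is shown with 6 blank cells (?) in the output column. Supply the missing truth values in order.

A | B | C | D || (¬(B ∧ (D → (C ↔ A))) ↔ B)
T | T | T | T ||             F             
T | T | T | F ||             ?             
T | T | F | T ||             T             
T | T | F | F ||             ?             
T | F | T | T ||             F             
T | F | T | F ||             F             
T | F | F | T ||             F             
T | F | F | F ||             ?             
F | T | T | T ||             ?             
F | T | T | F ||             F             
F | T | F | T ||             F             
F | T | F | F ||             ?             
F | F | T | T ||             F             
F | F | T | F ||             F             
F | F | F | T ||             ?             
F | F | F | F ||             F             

Row A=T, B=T, C=T, D=F: ¬(B ∧ (D → (C ↔ A))) = F, so (¬(B ∧ (D → (C ↔ A))) ↔ B) = F.
Row A=T, B=T, C=F, D=F: ¬(B ∧ (D → (C ↔ A))) = F, so (¬(B ∧ (D → (C ↔ A))) ↔ B) = F.
Row A=T, B=F, C=F, D=F: ¬(B ∧ (D → (C ↔ A))) = T, so (¬(B ∧ (D → (C ↔ A))) ↔ B) = F.
Row A=F, B=T, C=T, D=T: ¬(B ∧ (D → (C ↔ A))) = T, so (¬(B ∧ (D → (C ↔ A))) ↔ B) = T.
Row A=F, B=T, C=F, D=F: ¬(B ∧ (D → (C ↔ A))) = F, so (¬(B ∧ (D → (C ↔ A))) ↔ B) = F.
Row A=F, B=F, C=F, D=T: ¬(B ∧ (D → (C ↔ A))) = T, so (¬(B ∧ (D → (C ↔ A))) ↔ B) = F.

F, F, F, T, F, F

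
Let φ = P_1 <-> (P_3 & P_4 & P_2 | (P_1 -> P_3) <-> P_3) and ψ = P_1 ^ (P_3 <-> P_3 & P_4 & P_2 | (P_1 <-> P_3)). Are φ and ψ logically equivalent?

not equivalent

P_1  P_2  P_3  P_4  |  φ  ψ
 1    1    1    1   |  1  0
 1    1    1    0   |  1  0
 1    1    0    1   |  1  0
 1    1    0    0   |  1  0
 1    0    1    1   |  1  0
 1    0    1    0   |  1  0
 1    0    0    1   |  1  0
 1    0    0    0   |  1  0
 0    1    1    1   |  0  1
 0    1    1    0   |  0  0
 0    1    0    1   |  1  0
 0    1    0    0   |  1  0
 0    0    1    1   |  0  0
 0    0    1    0   |  0  0
 0    0    0    1   |  1  0
 0    0    0    0   |  1  0
The columns differ at P_1=1, P_2=1, P_3=1, P_4=1 (φ=1, ψ=0), so they are not equivalent.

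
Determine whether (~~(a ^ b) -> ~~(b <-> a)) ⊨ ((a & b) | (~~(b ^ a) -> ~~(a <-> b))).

yes

  a   |   b   ||   φ   |   ψ  
 True |  True ||  True |  True
 True | False || False | False
False |  True || False | False
False | False ||  True |  True
In every row where φ is true, ψ is also true, so φ ⊨ ψ.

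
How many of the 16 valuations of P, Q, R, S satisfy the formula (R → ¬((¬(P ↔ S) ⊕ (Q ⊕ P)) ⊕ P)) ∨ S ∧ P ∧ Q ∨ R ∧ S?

P | Q | R | S | (P ↔ S) | ¬(P ↔ S) | (Q ⊕ P) | (¬(P ↔ S) ⊕ (Q ⊕ P)) | ((¬(P ↔ S) ⊕ (Q ⊕ P)) ⊕ P) | ¬((¬(P ↔ S) ⊕ (Q ⊕ P)) ⊕ P) | (S ∧ P ∧ Q) | (R ∧ S) | ((S ∧ P ∧ Q) ∨ (R ∧ S)) | φ
- | - | - | - | ------- | -------- | ------- | -------------------- | -------------------------- | --------------------------- | ----------- | ------- | ----------------------- | -
1 | 1 | 1 | 1 |    1    |    0     |    0    |          0           |             1              |              0              |      1      |    1    |            1            | 1
1 | 1 | 1 | 0 |    0    |    1     |    0    |          1           |             0              |              1              |      0      |    0    |            0            | 1
1 | 1 | 0 | 1 |    1    |    0     |    0    |          0           |             1              |              0              |      1      |    0    |            1            | 1
1 | 1 | 0 | 0 |    0    |    1     |    0    |          1           |             0              |              1              |      0      |    0    |            0            | 1
1 | 0 | 1 | 1 |    1    |    0     |    1    |          1           |             0              |              1              |      0      |    1    |            1            | 1
1 | 0 | 1 | 0 |    0    |    1     |    1    |          0           |             1              |              0              |      0      |    0    |            0            | 0
1 | 0 | 0 | 1 |    1    |    0     |    1    |          1           |             0              |              1              |      0      |    0    |            0            | 1
1 | 0 | 0 | 0 |    0    |    1     |    1    |          0           |             1              |              0              |      0      |    0    |            0            | 1
0 | 1 | 1 | 1 |    0    |    1     |    1    |          0           |             0              |              1              |      0      |    1    |            1            | 1
0 | 1 | 1 | 0 |    1    |    0     |    1    |          1           |             1              |              0              |      0      |    0    |            0            | 0
0 | 1 | 0 | 1 |    0    |    1     |    1    |          0           |             0              |              1              |      0      |    0    |            0            | 1
0 | 1 | 0 | 0 |    1    |    0     |    1    |          1           |             1              |              0              |      0      |    0    |            0            | 1
0 | 0 | 1 | 1 |    0    |    1     |    0    |          1           |             1              |              0              |      0      |    1    |            1            | 1
0 | 0 | 1 | 0 |    1    |    0     |    0    |          0           |             0              |              1              |      0      |    0    |            0            | 1
0 | 0 | 0 | 1 |    0    |    1     |    0    |          1           |             1              |              0              |      0      |    0    |            0            | 1
0 | 0 | 0 | 0 |    1    |    0     |    0    |          0           |             0              |              1              |      0      |    0    |            0            | 1
The formula is true on 14 of the 16 rows.

14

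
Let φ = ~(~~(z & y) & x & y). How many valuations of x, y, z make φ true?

x | y | z || ~(~~(z & y) & x & y)
T | T | T ||          F          
T | T | F ||          T          
T | F | T ||          T          
T | F | F ||          T          
F | T | T ||          T          
F | T | F ||          T          
F | F | T ||          T          
F | F | F ||          T          
The formula is true on 7 of the 8 rows.

7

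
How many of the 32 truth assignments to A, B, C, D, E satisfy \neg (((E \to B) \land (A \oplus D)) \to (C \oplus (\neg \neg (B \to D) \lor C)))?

A  B  C  D  E  |  φ
T  T  T  T  T  |  F
T  T  T  T  F  |  F
T  T  T  F  T  |  T
T  T  T  F  F  |  T
T  T  F  T  T  |  F
T  T  F  T  F  |  F
T  T  F  F  T  |  T
T  T  F  F  F  |  T
T  F  T  T  T  |  F
T  F  T  T  F  |  F
T  F  T  F  T  |  F
T  F  T  F  F  |  T
T  F  F  T  T  |  F
T  F  F  T  F  |  F
T  F  F  F  T  |  F
T  F  F  F  F  |  F
F  T  T  T  T  |  T
F  T  T  T  F  |  T
F  T  T  F  T  |  F
F  T  T  F  F  |  F
F  T  F  T  T  |  F
F  T  F  T  F  |  F
F  T  F  F  T  |  F
F  T  F  F  F  |  F
F  F  T  T  T  |  F
F  F  T  T  F  |  T
F  F  T  F  T  |  F
F  F  T  F  F  |  F
F  F  F  T  T  |  F
F  F  F  T  F  |  F
F  F  F  F  T  |  F
F  F  F  F  F  |  F
The formula is true on 8 of the 32 rows.

8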